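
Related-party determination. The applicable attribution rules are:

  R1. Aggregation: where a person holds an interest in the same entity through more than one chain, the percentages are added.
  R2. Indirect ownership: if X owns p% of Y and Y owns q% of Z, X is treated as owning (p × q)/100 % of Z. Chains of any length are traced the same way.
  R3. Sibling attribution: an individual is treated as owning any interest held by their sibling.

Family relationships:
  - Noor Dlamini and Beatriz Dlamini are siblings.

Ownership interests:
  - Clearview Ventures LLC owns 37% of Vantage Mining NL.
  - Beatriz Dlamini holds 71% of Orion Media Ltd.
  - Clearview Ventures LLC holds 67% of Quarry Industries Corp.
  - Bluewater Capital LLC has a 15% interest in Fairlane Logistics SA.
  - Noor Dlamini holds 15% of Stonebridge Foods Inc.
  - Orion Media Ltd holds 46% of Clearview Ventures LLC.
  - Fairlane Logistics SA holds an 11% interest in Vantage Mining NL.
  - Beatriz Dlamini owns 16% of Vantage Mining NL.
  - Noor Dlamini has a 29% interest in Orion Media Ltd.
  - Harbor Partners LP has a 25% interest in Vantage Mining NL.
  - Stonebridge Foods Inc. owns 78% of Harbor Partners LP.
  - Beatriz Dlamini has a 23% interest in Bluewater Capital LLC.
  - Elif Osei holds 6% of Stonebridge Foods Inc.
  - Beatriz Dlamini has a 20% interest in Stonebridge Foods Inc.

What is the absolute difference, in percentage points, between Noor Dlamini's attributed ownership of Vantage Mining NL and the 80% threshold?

39.7755

By sibling attribution (R3), Noor Dlamini is treated as also owning Beatriz Dlamini's interest in Stonebridge Foods Inc, giving 15% + 20% = 35%.
By sibling attribution (R3), Noor Dlamini is treated as also owning Beatriz Dlamini's interest in Orion Media Ltd, giving 29% + 71% = 100%.
By sibling attribution (R3), Noor Dlamini is treated as owning Beatriz Dlamini's 23% interest in Bluewater Capital LLC.
By sibling attribution (R3), Noor Dlamini is treated as owning Beatriz Dlamini's 16% interest in Vantage Mining NL.
Chain via Stonebridge Foods Inc. → Harbor Partners LP (R2): 35% × 78% × 25% = 6.825% of Vantage Mining NL.
Chain via Orion Media Ltd → Clearview Ventures LLC (R2): 100% × 46% × 37% = 17.02% of Vantage Mining NL.
Chain via Bluewater Capital LLC → Fairlane Logistics SA (R2): 23% × 15% × 11% = 0.3795% of Vantage Mining NL.
Direct interest in Vantage Mining NL: 16%.
Aggregating (R1): 6.825% + 17.02% + 0.3795% + 16% = 40.2245%.
40.2245% falls short of the 80% threshold by 39.7755 percentage points.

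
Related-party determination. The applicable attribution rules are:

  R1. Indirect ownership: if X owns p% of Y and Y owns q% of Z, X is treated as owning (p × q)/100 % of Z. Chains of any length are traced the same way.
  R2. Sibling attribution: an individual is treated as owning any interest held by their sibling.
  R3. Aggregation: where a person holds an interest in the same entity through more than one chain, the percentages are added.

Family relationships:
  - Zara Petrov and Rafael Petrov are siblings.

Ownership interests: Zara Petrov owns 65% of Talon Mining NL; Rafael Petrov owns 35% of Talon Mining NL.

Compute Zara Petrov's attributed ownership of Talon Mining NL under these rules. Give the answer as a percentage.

100%

By sibling attribution (R2), Zara Petrov is treated as also owning Rafael Petrov's interest in Talon Mining NL, giving 65% + 35% = 100%.
Direct interest in Talon Mining NL: 100%.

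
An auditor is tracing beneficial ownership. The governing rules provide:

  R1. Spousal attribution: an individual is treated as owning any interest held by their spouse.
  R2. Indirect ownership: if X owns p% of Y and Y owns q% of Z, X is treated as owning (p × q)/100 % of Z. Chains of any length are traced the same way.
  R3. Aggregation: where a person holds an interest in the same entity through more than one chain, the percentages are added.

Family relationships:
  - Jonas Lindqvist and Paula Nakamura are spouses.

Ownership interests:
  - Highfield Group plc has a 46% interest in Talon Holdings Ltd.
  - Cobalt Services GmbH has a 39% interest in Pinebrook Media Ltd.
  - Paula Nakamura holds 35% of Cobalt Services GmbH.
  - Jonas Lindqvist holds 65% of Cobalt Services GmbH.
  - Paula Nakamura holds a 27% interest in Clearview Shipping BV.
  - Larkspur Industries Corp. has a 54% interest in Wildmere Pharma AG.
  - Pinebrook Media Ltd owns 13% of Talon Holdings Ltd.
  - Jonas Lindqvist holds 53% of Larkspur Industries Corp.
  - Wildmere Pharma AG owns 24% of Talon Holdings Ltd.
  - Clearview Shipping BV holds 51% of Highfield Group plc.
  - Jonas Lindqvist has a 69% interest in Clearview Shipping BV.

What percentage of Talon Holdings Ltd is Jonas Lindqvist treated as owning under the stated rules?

34.4604%

By spousal attribution (R1), Jonas Lindqvist is treated as also owning Paula Nakamura's interest in Cobalt Services GmbH, giving 65% + 35% = 100%.
By spousal attribution (R1), Jonas Lindqvist is treated as also owning Paula Nakamura's interest in Clearview Shipping BV, giving 69% + 27% = 96%.
Chain via Larkspur Industries Corp. → Wildmere Pharma AG (R2): 53% × 54% × 24% = 6.8688% of Talon Holdings Ltd.
Chain via Cobalt Services GmbH → Pinebrook Media Ltd (R2): 100% × 39% × 13% = 5.07% of Talon Holdings Ltd.
Chain via Clearview Shipping BV → Highfield Group plc (R2): 96% × 51% × 46% = 22.5216% of Talon Holdings Ltd.
Aggregating (R3): 6.8688% + 5.07% + 22.5216% = 34.4604%.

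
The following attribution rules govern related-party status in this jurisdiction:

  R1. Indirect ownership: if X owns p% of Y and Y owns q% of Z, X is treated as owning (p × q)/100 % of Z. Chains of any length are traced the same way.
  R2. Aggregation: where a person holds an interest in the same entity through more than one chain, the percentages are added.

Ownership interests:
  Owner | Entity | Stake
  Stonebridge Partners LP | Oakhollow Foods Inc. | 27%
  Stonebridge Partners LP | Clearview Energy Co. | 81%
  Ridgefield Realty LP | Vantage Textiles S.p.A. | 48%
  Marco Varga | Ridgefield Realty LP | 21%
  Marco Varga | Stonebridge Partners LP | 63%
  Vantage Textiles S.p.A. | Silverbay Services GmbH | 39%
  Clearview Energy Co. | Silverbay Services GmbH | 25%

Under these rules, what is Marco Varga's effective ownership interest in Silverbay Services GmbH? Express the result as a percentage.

16.6887%

Chain via Ridgefield Realty LP → Vantage Textiles S.p.A. (R1): 21% × 48% × 39% = 3.9312% of Silverbay Services GmbH.
Chain via Stonebridge Partners LP → Clearview Energy Co. (R1): 63% × 81% × 25% = 12.7575% of Silverbay Services GmbH.
Aggregating (R2): 3.9312% + 12.7575% = 16.6887%.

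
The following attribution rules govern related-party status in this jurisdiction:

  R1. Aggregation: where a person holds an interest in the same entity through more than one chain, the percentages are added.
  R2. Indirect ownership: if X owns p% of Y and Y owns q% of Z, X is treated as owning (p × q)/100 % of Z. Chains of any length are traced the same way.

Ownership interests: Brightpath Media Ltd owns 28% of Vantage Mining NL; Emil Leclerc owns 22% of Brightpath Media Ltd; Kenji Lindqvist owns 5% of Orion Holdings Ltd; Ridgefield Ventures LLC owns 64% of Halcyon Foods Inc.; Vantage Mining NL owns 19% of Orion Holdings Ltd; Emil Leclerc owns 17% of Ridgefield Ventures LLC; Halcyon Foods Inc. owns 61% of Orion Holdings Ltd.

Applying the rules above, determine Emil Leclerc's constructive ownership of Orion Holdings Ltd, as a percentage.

Chain via Brightpath Media Ltd → Vantage Mining NL (R2): 22% × 28% × 19% = 1.1704% of Orion Holdings Ltd.
Chain via Ridgefield Ventures LLC → Halcyon Foods Inc. (R2): 17% × 64% × 61% = 6.6368% of Orion Holdings Ltd.
Aggregating (R1): 1.1704% + 6.6368% = 7.8072%.

7.8072%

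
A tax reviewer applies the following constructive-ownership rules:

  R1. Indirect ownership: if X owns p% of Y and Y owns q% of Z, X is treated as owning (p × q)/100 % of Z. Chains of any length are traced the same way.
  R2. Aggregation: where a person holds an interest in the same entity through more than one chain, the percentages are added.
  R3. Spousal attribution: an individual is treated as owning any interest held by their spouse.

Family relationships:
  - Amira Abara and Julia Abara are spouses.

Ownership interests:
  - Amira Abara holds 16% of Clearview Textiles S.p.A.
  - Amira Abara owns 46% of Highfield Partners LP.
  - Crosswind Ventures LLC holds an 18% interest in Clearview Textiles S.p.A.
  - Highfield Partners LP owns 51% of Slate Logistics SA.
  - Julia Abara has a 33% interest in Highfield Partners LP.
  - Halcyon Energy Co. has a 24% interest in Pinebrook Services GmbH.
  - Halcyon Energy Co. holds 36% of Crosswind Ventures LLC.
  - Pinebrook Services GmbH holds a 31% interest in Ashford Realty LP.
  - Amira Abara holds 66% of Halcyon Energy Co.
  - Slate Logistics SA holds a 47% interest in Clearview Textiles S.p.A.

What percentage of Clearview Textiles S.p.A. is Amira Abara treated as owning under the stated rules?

39.2131%

By spousal attribution (R3), Amira Abara is treated as also owning Julia Abara's interest in Highfield Partners LP, giving 46% + 33% = 79%.
Chain via Highfield Partners LP → Slate Logistics SA (R1): 79% × 51% × 47% = 18.9363% of Clearview Textiles S.p.A.
Chain via Halcyon Energy Co. → Crosswind Ventures LLC (R1): 66% × 36% × 18% = 4.2768% of Clearview Textiles S.p.A.
Direct interest in Clearview Textiles S.p.A: 16%.
Aggregating (R2): 18.9363% + 4.2768% + 16% = 39.2131%.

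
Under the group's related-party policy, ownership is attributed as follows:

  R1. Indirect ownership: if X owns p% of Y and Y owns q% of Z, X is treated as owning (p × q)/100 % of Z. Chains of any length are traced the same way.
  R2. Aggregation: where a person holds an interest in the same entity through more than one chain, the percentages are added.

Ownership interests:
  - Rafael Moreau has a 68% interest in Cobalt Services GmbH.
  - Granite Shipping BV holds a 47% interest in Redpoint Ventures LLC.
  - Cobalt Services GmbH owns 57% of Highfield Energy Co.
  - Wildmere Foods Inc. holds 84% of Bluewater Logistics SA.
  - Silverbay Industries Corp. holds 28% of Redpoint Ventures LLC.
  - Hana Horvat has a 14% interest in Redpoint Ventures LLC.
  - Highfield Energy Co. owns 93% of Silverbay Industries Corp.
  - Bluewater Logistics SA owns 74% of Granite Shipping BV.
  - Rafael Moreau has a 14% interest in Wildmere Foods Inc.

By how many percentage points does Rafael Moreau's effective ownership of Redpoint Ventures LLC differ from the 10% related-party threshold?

4.183232

Chain via Cobalt Services GmbH → Highfield Energy Co. → Silverbay Industries Corp. (R1): 68% × 57% × 93% × 28% = 10.093104% of Redpoint Ventures LLC.
Chain via Wildmere Foods Inc. → Bluewater Logistics SA → Granite Shipping BV (R1): 14% × 84% × 74% × 47% = 4.090128% of Redpoint Ventures LLC.
Aggregating (R2): 10.093104% + 4.090128% = 14.183232%.
14.183232% exceeds the 10% threshold by 4.183232 percentage points.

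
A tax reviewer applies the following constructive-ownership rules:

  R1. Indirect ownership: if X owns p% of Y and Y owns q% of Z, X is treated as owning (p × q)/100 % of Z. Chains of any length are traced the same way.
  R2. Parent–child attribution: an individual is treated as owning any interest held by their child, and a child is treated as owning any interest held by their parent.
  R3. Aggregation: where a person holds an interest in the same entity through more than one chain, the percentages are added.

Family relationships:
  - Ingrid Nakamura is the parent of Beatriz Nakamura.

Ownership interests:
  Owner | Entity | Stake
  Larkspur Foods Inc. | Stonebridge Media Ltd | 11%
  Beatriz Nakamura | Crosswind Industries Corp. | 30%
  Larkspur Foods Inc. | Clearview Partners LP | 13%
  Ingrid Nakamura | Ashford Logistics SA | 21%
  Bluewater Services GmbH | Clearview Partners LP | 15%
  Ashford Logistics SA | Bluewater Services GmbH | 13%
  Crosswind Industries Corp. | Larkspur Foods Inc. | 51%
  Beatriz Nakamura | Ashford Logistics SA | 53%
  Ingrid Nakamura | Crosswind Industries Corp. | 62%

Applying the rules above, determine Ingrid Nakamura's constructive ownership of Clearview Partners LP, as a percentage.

By parent–child attribution (R2), Ingrid Nakamura is treated as also owning Beatriz Nakamura's interest in Ashford Logistics SA, giving 21% + 53% = 74%.
By parent–child attribution (R2), Ingrid Nakamura is treated as also owning Beatriz Nakamura's interest in Crosswind Industries Corp, giving 62% + 30% = 92%.
Chain via Ashford Logistics SA → Bluewater Services GmbH (R1): 74% × 13% × 15% = 1.443% of Clearview Partners LP.
Chain via Crosswind Industries Corp. → Larkspur Foods Inc. (R1): 92% × 51% × 13% = 6.0996% of Clearview Partners LP.
Aggregating (R3): 1.443% + 6.0996% = 7.5426%.

7.5426%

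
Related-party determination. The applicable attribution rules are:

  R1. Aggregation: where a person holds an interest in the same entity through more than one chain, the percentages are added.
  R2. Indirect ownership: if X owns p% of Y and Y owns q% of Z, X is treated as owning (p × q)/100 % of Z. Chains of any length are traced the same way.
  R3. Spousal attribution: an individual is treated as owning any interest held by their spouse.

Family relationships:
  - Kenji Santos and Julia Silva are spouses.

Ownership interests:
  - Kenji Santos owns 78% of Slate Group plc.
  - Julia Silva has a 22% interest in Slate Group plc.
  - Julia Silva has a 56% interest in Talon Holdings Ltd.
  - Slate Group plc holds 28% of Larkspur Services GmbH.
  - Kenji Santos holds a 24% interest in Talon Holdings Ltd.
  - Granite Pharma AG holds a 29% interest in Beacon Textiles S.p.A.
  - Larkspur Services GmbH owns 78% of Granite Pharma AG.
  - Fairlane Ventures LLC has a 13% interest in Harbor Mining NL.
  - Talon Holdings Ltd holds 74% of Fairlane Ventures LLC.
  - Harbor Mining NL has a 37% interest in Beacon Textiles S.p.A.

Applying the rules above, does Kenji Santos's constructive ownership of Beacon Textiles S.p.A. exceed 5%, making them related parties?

By spousal attribution (R3), Kenji Santos is treated as also owning Julia Silva's interest in Slate Group plc, giving 78% + 22% = 100%.
By spousal attribution (R3), Kenji Santos is treated as also owning Julia Silva's interest in Talon Holdings Ltd, giving 24% + 56% = 80%.
Chain via Slate Group plc → Larkspur Services GmbH → Granite Pharma AG (R2): 100% × 28% × 78% × 29% = 6.3336% of Beacon Textiles S.p.A.
Chain via Talon Holdings Ltd → Fairlane Ventures LLC → Harbor Mining NL (R2): 80% × 74% × 13% × 37% = 2.84752% of Beacon Textiles S.p.A.
Aggregating (R1): 6.3336% + 2.84752% = 9.18112%.
9.18112% exceeds the 5% threshold, so Kenji is a related party to Beacon Textiles S.p.A.

Yes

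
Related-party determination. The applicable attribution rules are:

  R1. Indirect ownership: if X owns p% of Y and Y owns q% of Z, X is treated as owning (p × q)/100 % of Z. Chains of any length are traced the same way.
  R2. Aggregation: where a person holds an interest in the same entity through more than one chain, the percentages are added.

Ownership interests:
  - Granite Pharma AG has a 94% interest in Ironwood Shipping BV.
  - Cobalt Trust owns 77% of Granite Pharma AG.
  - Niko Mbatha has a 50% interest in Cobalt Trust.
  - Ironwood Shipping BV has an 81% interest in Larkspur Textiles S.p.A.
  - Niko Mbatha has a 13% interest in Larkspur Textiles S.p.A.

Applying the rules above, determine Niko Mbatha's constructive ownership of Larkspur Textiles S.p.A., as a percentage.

42.3139%

Chain via Cobalt Trust → Granite Pharma AG → Ironwood Shipping BV (R1): 50% × 77% × 94% × 81% = 29.3139% of Larkspur Textiles S.p.A.
Direct interest in Larkspur Textiles S.p.A: 13%.
Aggregating (R2): 29.3139% + 13% = 42.3139%.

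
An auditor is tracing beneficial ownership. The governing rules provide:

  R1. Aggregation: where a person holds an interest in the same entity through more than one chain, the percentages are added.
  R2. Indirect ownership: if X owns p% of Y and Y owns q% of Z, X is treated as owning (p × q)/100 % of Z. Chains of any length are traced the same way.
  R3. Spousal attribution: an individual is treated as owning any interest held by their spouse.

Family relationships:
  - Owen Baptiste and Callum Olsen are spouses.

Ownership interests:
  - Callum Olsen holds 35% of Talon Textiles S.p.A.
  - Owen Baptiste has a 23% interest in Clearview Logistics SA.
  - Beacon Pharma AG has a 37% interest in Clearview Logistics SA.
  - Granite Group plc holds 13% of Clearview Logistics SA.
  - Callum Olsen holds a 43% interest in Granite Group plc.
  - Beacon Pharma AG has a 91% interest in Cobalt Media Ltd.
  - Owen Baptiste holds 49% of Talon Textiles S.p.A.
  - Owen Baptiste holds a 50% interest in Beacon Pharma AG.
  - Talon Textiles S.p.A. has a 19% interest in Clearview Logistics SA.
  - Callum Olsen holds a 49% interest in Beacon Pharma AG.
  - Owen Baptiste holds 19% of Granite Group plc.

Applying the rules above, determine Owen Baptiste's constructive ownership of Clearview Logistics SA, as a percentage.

83.65%

By spousal attribution (R3), Owen Baptiste is treated as also owning Callum Olsen's interest in Granite Group plc, giving 19% + 43% = 62%.
By spousal attribution (R3), Owen Baptiste is treated as also owning Callum Olsen's interest in Talon Textiles S.p.A, giving 49% + 35% = 84%.
By spousal attribution (R3), Owen Baptiste is treated as also owning Callum Olsen's interest in Beacon Pharma AG, giving 50% + 49% = 99%.
Chain via Granite Group plc (R2): 62% × 13% = 8.06% of Clearview Logistics SA.
Chain via Talon Textiles S.p.A. (R2): 84% × 19% = 15.96% of Clearview Logistics SA.
Chain via Beacon Pharma AG (R2): 99% × 37% = 36.63% of Clearview Logistics SA.
Direct interest in Clearview Logistics SA: 23%.
Aggregating (R1): 8.06% + 15.96% + 36.63% + 23% = 83.65%.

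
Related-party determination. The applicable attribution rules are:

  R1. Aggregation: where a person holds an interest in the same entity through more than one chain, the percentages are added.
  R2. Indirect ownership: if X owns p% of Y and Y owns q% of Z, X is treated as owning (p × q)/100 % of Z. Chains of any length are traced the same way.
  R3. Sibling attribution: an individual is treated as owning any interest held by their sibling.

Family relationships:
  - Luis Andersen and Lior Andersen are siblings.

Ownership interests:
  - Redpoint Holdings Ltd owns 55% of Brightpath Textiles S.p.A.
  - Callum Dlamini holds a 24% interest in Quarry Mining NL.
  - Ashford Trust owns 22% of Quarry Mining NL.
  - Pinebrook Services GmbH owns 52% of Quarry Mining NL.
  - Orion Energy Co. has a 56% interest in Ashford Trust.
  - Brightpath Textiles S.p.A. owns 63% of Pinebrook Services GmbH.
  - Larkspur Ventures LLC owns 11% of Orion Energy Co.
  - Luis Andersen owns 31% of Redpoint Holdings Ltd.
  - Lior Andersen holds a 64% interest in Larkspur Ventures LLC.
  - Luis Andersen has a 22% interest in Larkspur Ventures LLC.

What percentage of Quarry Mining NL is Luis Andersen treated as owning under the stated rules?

6.751052%

By sibling attribution (R3), Luis Andersen is treated as also owning Lior Andersen's interest in Larkspur Ventures LLC, giving 22% + 64% = 86%.
Chain via Redpoint Holdings Ltd → Brightpath Textiles S.p.A. → Pinebrook Services GmbH (R2): 31% × 55% × 63% × 52% = 5.58558% of Quarry Mining NL.
Chain via Larkspur Ventures LLC → Orion Energy Co. → Ashford Trust (R2): 86% × 11% × 56% × 22% = 1.165472% of Quarry Mining NL.
Aggregating (R1): 5.58558% + 1.165472% = 6.751052%.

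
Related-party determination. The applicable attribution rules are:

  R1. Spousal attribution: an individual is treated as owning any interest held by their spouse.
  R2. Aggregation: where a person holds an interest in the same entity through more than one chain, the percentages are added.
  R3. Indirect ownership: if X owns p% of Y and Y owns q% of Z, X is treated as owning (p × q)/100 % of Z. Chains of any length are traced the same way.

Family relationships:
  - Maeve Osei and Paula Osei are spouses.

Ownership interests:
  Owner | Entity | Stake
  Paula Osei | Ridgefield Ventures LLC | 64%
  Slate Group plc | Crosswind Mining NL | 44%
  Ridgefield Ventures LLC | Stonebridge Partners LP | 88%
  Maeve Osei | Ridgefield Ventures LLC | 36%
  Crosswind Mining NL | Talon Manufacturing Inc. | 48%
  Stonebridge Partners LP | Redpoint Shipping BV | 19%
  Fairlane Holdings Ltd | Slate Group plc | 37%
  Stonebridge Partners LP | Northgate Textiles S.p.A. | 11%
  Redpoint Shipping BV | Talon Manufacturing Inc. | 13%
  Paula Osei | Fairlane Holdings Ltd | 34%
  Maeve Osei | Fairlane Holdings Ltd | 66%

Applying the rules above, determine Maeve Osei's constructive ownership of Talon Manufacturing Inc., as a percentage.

By spousal attribution (R1), Maeve Osei is treated as also owning Paula Osei's interest in Fairlane Holdings Ltd, giving 66% + 34% = 100%.
By spousal attribution (R1), Maeve Osei is treated as also owning Paula Osei's interest in Ridgefield Ventures LLC, giving 36% + 64% = 100%.
Chain via Fairlane Holdings Ltd → Slate Group plc → Crosswind Mining NL (R3): 100% × 37% × 44% × 48% = 7.8144% of Talon Manufacturing Inc.
Chain via Ridgefield Ventures LLC → Stonebridge Partners LP → Redpoint Shipping BV (R3): 100% × 88% × 19% × 13% = 2.1736% of Talon Manufacturing Inc.
Aggregating (R2): 7.8144% + 2.1736% = 9.988%.

9.988%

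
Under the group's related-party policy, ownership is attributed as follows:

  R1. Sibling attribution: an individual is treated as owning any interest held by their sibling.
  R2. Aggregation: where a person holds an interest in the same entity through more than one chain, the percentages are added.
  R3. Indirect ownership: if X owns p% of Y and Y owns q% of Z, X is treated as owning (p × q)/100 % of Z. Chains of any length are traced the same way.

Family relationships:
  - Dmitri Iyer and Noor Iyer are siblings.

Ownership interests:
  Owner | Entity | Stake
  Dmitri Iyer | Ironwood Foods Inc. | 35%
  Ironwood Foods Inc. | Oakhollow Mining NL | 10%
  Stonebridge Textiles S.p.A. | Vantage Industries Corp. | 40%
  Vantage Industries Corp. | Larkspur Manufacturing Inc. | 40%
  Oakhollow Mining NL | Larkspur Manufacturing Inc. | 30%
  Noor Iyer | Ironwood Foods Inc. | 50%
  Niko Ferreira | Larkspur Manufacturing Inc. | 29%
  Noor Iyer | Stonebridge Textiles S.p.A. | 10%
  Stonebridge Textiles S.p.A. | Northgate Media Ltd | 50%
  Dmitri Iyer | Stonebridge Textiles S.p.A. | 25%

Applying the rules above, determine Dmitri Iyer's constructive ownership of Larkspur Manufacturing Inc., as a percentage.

8.15%

By sibling attribution (R1), Dmitri Iyer is treated as also owning Noor Iyer's interest in Ironwood Foods Inc, giving 35% + 50% = 85%.
By sibling attribution (R1), Dmitri Iyer is treated as also owning Noor Iyer's interest in Stonebridge Textiles S.p.A, giving 25% + 10% = 35%.
Chain via Ironwood Foods Inc. → Oakhollow Mining NL (R3): 85% × 10% × 30% = 2.55% of Larkspur Manufacturing Inc.
Chain via Stonebridge Textiles S.p.A. → Vantage Industries Corp. (R3): 35% × 40% × 40% = 5.6% of Larkspur Manufacturing Inc.
Aggregating (R2): 2.55% + 5.6% = 8.15%.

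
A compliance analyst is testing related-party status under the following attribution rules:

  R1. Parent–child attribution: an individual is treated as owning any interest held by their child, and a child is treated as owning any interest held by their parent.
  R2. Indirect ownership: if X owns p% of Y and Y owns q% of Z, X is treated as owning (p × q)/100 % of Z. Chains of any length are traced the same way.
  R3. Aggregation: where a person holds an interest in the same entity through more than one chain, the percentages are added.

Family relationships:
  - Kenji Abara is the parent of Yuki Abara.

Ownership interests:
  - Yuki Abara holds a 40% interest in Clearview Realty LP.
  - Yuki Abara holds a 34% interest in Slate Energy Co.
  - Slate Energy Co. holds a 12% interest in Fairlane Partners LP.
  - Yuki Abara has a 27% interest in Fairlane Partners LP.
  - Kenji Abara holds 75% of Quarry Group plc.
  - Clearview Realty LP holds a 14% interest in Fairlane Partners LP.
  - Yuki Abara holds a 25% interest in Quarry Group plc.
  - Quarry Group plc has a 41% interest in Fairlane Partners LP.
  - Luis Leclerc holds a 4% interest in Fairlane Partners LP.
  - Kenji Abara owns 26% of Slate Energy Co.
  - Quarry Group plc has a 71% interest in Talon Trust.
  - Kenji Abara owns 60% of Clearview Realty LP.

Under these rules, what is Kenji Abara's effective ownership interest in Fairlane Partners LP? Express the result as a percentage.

89.2%

By parent–child attribution (R1), Kenji Abara is treated as also owning Yuki Abara's interest in Clearview Realty LP, giving 60% + 40% = 100%.
By parent–child attribution (R1), Kenji Abara is treated as also owning Yuki Abara's interest in Quarry Group plc, giving 75% + 25% = 100%.
By parent–child attribution (R1), Kenji Abara is treated as also owning Yuki Abara's interest in Slate Energy Co, giving 26% + 34% = 60%.
By parent–child attribution (R1), Kenji Abara is treated as owning Yuki Abara's 27% interest in Fairlane Partners LP.
Chain via Clearview Realty LP (R2): 100% × 14% = 14% of Fairlane Partners LP.
Chain via Quarry Group plc (R2): 100% × 41% = 41% of Fairlane Partners LP.
Chain via Slate Energy Co. (R2): 60% × 12% = 7.2% of Fairlane Partners LP.
Direct interest in Fairlane Partners LP: 27%.
Aggregating (R3): 14% + 41% + 7.2% + 27% = 89.2%.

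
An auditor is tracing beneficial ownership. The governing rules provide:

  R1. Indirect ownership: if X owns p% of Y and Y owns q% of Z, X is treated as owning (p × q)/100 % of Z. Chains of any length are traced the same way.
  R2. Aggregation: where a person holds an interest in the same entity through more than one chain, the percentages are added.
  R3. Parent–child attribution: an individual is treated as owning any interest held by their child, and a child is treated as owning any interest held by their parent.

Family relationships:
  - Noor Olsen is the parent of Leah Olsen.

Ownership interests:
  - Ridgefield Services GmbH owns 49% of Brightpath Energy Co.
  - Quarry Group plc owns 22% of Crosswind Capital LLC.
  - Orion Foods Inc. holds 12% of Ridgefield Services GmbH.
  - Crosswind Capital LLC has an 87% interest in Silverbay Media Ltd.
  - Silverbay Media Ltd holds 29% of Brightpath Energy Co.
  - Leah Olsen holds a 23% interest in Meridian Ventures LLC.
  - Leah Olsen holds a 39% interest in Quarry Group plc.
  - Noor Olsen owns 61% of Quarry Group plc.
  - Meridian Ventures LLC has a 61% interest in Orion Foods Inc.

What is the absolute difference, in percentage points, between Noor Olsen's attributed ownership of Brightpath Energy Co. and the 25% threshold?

By parent–child attribution (R3), Noor Olsen is treated as also owning Leah Olsen's interest in Quarry Group plc, giving 61% + 39% = 100%.
By parent–child attribution (R3), Noor Olsen is treated as owning Leah Olsen's 23% interest in Meridian Ventures LLC.
Chain via Quarry Group plc → Crosswind Capital LLC → Silverbay Media Ltd (R1): 100% × 22% × 87% × 29% = 5.5506% of Brightpath Energy Co.
Chain via Meridian Ventures LLC → Orion Foods Inc. → Ridgefield Services GmbH (R1): 23% × 61% × 12% × 49% = 0.824964% of Brightpath Energy Co.
Aggregating (R2): 5.5506% + 0.824964% = 6.375564%.
6.375564% falls short of the 25% threshold by 18.624436 percentage points.

18.624436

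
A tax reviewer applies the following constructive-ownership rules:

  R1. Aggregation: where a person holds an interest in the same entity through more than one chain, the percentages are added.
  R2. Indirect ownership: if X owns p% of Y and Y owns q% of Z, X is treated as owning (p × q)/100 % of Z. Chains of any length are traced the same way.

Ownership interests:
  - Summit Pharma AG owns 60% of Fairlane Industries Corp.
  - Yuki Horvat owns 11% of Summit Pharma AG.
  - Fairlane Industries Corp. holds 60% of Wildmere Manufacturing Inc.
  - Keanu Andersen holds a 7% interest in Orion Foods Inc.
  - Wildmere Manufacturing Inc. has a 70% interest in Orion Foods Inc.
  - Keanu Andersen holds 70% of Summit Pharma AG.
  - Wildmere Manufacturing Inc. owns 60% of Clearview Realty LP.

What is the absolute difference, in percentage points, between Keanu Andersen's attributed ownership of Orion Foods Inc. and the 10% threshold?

Chain via Summit Pharma AG → Fairlane Industries Corp. → Wildmere Manufacturing Inc. (R2): 70% × 60% × 60% × 70% = 17.64% of Orion Foods Inc.
Direct interest in Orion Foods Inc: 7%.
Aggregating (R1): 17.64% + 7% = 24.64%.
24.64% exceeds the 10% threshold by 14.64 percentage points.

14.64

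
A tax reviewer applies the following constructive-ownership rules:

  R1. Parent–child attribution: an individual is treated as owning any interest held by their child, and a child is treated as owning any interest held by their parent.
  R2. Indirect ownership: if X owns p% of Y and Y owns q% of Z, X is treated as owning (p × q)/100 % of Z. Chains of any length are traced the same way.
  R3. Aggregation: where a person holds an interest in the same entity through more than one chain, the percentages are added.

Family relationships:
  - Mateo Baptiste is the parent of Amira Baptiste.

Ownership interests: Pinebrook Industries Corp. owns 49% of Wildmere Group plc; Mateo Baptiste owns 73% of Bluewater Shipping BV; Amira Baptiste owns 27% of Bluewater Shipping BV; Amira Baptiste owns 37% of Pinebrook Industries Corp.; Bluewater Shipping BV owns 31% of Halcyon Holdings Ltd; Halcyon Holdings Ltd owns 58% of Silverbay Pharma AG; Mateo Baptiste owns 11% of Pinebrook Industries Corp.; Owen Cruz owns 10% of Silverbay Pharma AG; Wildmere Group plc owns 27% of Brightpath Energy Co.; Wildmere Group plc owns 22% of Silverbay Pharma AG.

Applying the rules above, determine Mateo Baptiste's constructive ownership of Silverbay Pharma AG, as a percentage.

By parent–child attribution (R1), Mateo Baptiste is treated as also owning Amira Baptiste's interest in Pinebrook Industries Corp, giving 11% + 37% = 48%.
By parent–child attribution (R1), Mateo Baptiste is treated as also owning Amira Baptiste's interest in Bluewater Shipping BV, giving 73% + 27% = 100%.
Chain via Pinebrook Industries Corp. → Wildmere Group plc (R2): 48% × 49% × 22% = 5.1744% of Silverbay Pharma AG.
Chain via Bluewater Shipping BV → Halcyon Holdings Ltd (R2): 100% × 31% × 58% = 17.98% of Silverbay Pharma AG.
Aggregating (R3): 5.1744% + 17.98% = 23.1544%.

23.1544%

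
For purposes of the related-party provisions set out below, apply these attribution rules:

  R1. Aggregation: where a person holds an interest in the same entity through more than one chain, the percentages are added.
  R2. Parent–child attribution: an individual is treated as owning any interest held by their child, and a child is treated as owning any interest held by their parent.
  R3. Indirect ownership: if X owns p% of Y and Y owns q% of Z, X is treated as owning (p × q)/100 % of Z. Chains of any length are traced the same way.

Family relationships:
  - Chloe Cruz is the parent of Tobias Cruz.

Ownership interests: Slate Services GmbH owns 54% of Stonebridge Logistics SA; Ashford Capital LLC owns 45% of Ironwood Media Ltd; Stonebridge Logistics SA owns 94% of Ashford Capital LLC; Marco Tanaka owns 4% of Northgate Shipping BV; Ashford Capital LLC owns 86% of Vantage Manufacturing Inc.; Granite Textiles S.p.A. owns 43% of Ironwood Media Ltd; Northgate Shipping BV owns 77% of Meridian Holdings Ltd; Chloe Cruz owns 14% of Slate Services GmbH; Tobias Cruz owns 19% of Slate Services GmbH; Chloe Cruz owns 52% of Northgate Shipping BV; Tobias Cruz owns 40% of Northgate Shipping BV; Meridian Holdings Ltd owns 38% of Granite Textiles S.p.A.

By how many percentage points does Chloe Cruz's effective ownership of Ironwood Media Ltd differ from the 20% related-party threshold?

By parent–child attribution (R2), Chloe Cruz is treated as also owning Tobias Cruz's interest in Northgate Shipping BV, giving 52% + 40% = 92%.
By parent–child attribution (R2), Chloe Cruz is treated as also owning Tobias Cruz's interest in Slate Services GmbH, giving 14% + 19% = 33%.
Chain via Northgate Shipping BV → Meridian Holdings Ltd → Granite Textiles S.p.A. (R3): 92% × 77% × 38% × 43% = 11.575256% of Ironwood Media Ltd.
Chain via Slate Services GmbH → Stonebridge Logistics SA → Ashford Capital LLC (R3): 33% × 54% × 94% × 45% = 7.53786% of Ironwood Media Ltd.
Aggregating (R1): 11.575256% + 7.53786% = 19.113116%.
19.113116% falls short of the 20% threshold by 0.886884 percentage points.

0.886884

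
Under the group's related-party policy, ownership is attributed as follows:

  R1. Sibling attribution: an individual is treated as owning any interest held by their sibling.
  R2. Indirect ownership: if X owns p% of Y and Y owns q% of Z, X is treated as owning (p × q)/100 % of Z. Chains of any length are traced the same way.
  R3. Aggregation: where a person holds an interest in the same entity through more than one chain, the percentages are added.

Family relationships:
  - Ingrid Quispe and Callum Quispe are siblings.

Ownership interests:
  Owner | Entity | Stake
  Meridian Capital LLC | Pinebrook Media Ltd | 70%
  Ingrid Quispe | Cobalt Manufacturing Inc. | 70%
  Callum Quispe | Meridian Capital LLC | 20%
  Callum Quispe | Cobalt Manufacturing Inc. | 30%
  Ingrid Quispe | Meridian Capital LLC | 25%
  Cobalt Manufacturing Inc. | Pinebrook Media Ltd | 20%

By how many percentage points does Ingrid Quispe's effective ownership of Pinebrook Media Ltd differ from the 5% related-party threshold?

46.5

By sibling attribution (R1), Ingrid Quispe is treated as also owning Callum Quispe's interest in Cobalt Manufacturing Inc, giving 70% + 30% = 100%.
By sibling attribution (R1), Ingrid Quispe is treated as also owning Callum Quispe's interest in Meridian Capital LLC, giving 25% + 20% = 45%.
Chain via Cobalt Manufacturing Inc. (R2): 100% × 20% = 20% of Pinebrook Media Ltd.
Chain via Meridian Capital LLC (R2): 45% × 70% = 31.5% of Pinebrook Media Ltd.
Aggregating (R3): 20% + 31.5% = 51.5%.
51.5% exceeds the 5% threshold by 46.5 percentage points.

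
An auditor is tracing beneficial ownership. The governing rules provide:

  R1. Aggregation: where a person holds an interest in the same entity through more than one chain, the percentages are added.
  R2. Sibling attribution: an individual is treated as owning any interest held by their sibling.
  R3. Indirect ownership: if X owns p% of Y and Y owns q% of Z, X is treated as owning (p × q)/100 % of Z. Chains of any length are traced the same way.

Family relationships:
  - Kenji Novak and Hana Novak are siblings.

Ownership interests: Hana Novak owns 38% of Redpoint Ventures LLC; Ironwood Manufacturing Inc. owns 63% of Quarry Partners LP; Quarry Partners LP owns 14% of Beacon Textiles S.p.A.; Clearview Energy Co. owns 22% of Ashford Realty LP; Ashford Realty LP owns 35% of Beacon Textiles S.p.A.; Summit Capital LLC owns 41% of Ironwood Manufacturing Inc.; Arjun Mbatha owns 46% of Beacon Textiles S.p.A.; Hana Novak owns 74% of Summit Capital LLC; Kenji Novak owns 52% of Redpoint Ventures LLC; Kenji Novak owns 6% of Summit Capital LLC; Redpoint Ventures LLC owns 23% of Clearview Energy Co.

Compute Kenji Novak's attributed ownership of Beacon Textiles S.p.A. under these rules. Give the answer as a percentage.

By sibling attribution (R2), Kenji Novak is treated as also owning Hana Novak's interest in Summit Capital LLC, giving 6% + 74% = 80%.
By sibling attribution (R2), Kenji Novak is treated as also owning Hana Novak's interest in Redpoint Ventures LLC, giving 52% + 38% = 90%.
Chain via Summit Capital LLC → Ironwood Manufacturing Inc. → Quarry Partners LP (R3): 80% × 41% × 63% × 14% = 2.89296% of Beacon Textiles S.p.A.
Chain via Redpoint Ventures LLC → Clearview Energy Co. → Ashford Realty LP (R3): 90% × 23% × 22% × 35% = 1.5939% of Beacon Textiles S.p.A.
Aggregating (R1): 2.89296% + 1.5939% = 4.48686%.

4.48686%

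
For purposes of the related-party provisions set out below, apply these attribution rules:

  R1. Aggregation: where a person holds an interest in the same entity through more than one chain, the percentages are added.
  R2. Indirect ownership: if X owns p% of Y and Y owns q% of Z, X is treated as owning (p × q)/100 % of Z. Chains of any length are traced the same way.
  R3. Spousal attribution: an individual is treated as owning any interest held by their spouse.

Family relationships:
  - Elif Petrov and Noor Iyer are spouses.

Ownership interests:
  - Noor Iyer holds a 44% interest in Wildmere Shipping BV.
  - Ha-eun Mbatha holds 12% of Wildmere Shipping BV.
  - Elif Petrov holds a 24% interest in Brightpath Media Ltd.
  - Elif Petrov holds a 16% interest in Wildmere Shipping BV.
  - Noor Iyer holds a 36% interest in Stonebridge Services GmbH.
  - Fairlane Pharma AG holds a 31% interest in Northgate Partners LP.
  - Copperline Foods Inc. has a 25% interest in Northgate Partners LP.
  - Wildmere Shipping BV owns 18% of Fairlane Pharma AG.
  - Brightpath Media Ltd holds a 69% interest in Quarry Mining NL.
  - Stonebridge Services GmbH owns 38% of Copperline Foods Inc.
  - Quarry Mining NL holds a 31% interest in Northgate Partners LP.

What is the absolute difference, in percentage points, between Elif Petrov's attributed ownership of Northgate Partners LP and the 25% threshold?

By spousal attribution (R3), Elif Petrov is treated as also owning Noor Iyer's interest in Wildmere Shipping BV, giving 16% + 44% = 60%.
By spousal attribution (R3), Elif Petrov is treated as owning Noor Iyer's 36% interest in Stonebridge Services GmbH.
Chain via Wildmere Shipping BV → Fairlane Pharma AG (R2): 60% × 18% × 31% = 3.348% of Northgate Partners LP.
Chain via Brightpath Media Ltd → Quarry Mining NL (R2): 24% × 69% × 31% = 5.1336% of Northgate Partners LP.
Chain via Stonebridge Services GmbH → Copperline Foods Inc. (R2): 36% × 38% × 25% = 3.42% of Northgate Partners LP.
Aggregating (R1): 3.348% + 5.1336% + 3.42% = 11.9016%.
11.9016% falls short of the 25% threshold by 13.0984 percentage points.

13.0984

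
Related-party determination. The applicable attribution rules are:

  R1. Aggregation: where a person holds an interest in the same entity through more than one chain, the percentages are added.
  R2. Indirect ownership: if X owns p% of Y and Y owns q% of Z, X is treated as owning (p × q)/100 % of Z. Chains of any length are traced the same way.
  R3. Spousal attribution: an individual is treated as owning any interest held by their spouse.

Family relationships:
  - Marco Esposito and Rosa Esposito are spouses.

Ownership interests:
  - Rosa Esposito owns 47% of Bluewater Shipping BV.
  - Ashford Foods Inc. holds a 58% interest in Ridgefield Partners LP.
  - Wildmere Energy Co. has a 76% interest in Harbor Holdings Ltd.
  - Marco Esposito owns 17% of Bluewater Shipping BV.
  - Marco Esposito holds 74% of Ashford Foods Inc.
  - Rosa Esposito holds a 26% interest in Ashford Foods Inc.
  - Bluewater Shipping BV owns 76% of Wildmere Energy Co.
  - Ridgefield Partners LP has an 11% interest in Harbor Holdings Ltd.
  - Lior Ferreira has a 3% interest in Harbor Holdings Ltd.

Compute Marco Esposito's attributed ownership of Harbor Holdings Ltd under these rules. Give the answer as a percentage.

By spousal attribution (R3), Marco Esposito is treated as also owning Rosa Esposito's interest in Ashford Foods Inc, giving 74% + 26% = 100%.
By spousal attribution (R3), Marco Esposito is treated as also owning Rosa Esposito's interest in Bluewater Shipping BV, giving 17% + 47% = 64%.
Chain via Ashford Foods Inc. → Ridgefield Partners LP (R2): 100% × 58% × 11% = 6.38% of Harbor Holdings Ltd.
Chain via Bluewater Shipping BV → Wildmere Energy Co. (R2): 64% × 76% × 76% = 36.9664% of Harbor Holdings Ltd.
Aggregating (R1): 6.38% + 36.9664% = 43.3464%.

43.3464%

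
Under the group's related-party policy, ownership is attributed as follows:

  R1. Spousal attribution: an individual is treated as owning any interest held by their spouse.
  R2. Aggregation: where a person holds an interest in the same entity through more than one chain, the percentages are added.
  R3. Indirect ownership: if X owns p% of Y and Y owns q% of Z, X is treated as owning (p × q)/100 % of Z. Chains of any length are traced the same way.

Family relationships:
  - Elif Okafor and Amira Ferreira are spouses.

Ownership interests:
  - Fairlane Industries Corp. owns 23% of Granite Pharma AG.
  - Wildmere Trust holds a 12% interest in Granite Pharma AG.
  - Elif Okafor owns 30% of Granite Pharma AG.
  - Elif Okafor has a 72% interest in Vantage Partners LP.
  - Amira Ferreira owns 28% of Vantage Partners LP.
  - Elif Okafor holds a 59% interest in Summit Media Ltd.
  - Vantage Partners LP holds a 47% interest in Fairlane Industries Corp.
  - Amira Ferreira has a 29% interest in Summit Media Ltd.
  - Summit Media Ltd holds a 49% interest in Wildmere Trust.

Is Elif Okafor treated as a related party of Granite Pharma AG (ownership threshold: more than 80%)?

By spousal attribution (R1), Elif Okafor is treated as also owning Amira Ferreira's interest in Vantage Partners LP, giving 72% + 28% = 100%.
By spousal attribution (R1), Elif Okafor is treated as also owning Amira Ferreira's interest in Summit Media Ltd, giving 59% + 29% = 88%.
Chain via Vantage Partners LP → Fairlane Industries Corp. (R3): 100% × 47% × 23% = 10.81% of Granite Pharma AG.
Chain via Summit Media Ltd → Wildmere Trust (R3): 88% × 49% × 12% = 5.1744% of Granite Pharma AG.
Direct interest in Granite Pharma AG: 30%.
Aggregating (R2): 10.81% + 5.1744% + 30% = 45.9844%.
45.9844% does not exceed the 80% threshold, so Elif is not a related party to Granite Pharma AG.

No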